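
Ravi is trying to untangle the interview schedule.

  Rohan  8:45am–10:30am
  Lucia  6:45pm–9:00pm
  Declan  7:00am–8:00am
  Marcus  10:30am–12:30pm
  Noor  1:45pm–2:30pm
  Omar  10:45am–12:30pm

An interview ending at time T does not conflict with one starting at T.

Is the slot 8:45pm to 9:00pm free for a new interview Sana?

No — it overlaps Lucia

Declan: ends 8:00am at or before Sana starts 8:45pm → clear.
Rohan: ends 10:30am at or before Sana starts 8:45pm → clear.
Marcus: ends 12:30pm at or before Sana starts 8:45pm → clear.
Omar: ends 12:30pm at or before Sana starts 8:45pm → clear.
Noor: ends 2:30pm at or before Sana starts 8:45pm → clear.
Lucia: starts 6:45pm before Sana ends 9:00pm, and ends 9:00pm after Sana starts 8:45pm → overlap.
Sana overlaps Lucia.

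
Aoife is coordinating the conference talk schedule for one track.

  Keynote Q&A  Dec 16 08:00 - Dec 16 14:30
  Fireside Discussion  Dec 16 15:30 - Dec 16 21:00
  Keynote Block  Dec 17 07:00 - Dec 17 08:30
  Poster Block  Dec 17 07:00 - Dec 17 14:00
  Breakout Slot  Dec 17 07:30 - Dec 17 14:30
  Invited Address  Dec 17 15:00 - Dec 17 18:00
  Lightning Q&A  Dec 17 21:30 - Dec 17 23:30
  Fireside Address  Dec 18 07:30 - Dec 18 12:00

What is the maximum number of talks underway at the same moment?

3

Sort all start/end points and keep a running count:
Dec 16 08:00 start Keynote Q&A → 1
Dec 16 14:30 end Keynote Q&A → 0
Dec 16 15:30 start Fireside Discussion → 1
Dec 16 21:00 end Fireside Discussion → 0
Dec 17 07:00 start Keynote Block → 1
Dec 17 07:00 start Poster Block → 2
Dec 17 07:30 start Breakout Slot → 3
Dec 17 08:30 end Keynote Block → 2
Dec 17 14:00 end Poster Block → 1
Dec 17 14:30 end Breakout Slot → 0
Dec 17 15:00 start Invited Address → 1
Dec 17 18:00 end Invited Address → 0
Dec 17 21:30 start Lightning Q&A → 1
Dec 17 23:30 end Lightning Q&A → 0
Dec 18 07:30 start Fireside Address → 1
Dec 18 12:00 end Fireside Address → 0
Peak is 3, at Dec 17 07:30 (Breakout Slot, Keynote Block, Poster Block).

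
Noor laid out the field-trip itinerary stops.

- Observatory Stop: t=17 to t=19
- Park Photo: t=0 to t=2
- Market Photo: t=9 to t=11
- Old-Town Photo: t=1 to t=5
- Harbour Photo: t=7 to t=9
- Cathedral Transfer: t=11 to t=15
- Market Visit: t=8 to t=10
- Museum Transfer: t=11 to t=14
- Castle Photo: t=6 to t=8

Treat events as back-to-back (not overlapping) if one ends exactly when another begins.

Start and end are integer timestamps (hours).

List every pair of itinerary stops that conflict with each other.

Sorted by start: Park Photo, Old-Town Photo, Castle Photo, Harbour Photo, Market Visit, Market Photo, Museum Transfer, Cathedral Transfer, Observatory Stop.
Old-Town Photo starts before Park Photo ends → Park Photo and Old-Town Photo overlap.
Castle Photo starts after Park Photo ends, so nothing later overlaps Park Photo either.
Castle Photo starts after Old-Town Photo ends, so nothing later overlaps Old-Town Photo either.
Harbour Photo starts before Castle Photo ends → Castle Photo and Harbour Photo overlap.
Market Visit starts exactly when Castle Photo ends (back-to-back, no overlap), so nothing later overlaps Castle Photo either.
Market Visit starts before Harbour Photo ends → Harbour Photo and Market Visit overlap.
Market Photo starts exactly when Harbour Photo ends (back-to-back, no overlap), so nothing later overlaps Harbour Photo either.
Market Photo starts before Market Visit ends → Market Visit and Market Photo overlap.
Museum Transfer starts after Market Visit ends, so nothing later overlaps Market Visit either.
Museum Transfer starts exactly when Market Photo ends (back-to-back, no overlap), so nothing later overlaps Market Photo either.
Cathedral Transfer starts before Museum Transfer ends → Museum Transfer and Cathedral Transfer overlap.
Observatory Stop starts after Museum Transfer ends.
Observatory Stop starts after Cathedral Transfer ends.

Castle Photo & Harbour Photo, Cathedral Transfer & Museum Transfer, Harbour Photo & Market Visit, Market Photo & Market Visit, Old-Town Photo & Park Photo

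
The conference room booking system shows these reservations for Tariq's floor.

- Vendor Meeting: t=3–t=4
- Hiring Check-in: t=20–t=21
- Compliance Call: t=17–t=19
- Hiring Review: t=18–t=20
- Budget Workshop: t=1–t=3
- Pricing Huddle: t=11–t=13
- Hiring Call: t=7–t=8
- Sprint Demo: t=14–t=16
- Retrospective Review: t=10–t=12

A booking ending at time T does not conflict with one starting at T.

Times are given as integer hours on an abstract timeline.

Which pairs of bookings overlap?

Compliance Call & Hiring Review, Pricing Huddle & Retrospective Review

Sorted by start: Budget Workshop, Vendor Meeting, Hiring Call, Retrospective Review, Pricing Huddle, Sprint Demo, Compliance Call, Hiring Review, Hiring Check-in.
Vendor Meeting starts exactly when Budget Workshop ends (back-to-back, no overlap), so Budget Workshop has no further overlaps.
Hiring Call starts after Vendor Meeting ends, so Vendor Meeting has no further overlaps.
Retrospective Review starts after Hiring Call ends, so Hiring Call has no further overlaps.
Pricing Huddle starts before Retrospective Review ends → Retrospective Review and Pricing Huddle overlap.
Sprint Demo starts after Retrospective Review ends, so Retrospective Review has no further overlaps.
Sprint Demo starts after Pricing Huddle ends, so Pricing Huddle has no further overlaps.
Compliance Call starts after Sprint Demo ends, so Sprint Demo has no further overlaps.
Hiring Review starts before Compliance Call ends → Compliance Call and Hiring Review overlap.
Hiring Check-in starts after Compliance Call ends.
Hiring Check-in starts exactly when Hiring Review ends (back-to-back, no overlap).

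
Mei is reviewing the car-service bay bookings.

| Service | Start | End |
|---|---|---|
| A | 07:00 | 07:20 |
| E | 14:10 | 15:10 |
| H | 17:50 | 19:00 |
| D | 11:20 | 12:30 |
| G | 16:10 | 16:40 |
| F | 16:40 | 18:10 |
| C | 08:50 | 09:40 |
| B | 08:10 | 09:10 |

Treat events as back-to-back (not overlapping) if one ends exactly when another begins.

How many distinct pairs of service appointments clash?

Check each pair: they overlap iff neither finishes before the other starts.
Sorted by start: A, B, C, D, E, G, F, H.
B starts after A ends, so A has no further overlaps.
C starts before B ends → B and C overlap.
D starts after B ends, so B has no further overlaps.
D starts after C ends, so C has no further overlaps.
E starts after D ends, so D has no further overlaps.
G starts after E ends, so E has no further overlaps.
F starts exactly when G ends (back-to-back, no overlap), so G has no further overlaps.
H starts before F ends → F and H overlap.
Overlapping pairs: B & C, F & H — 2 in total.

2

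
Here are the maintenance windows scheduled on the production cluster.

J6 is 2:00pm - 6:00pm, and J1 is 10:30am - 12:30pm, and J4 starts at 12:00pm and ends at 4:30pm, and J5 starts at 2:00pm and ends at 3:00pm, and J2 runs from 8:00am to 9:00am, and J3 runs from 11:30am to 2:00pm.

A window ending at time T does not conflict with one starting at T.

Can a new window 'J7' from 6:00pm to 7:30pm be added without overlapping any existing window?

J2: ends 9:00am at or before J7 starts 6:00pm → clear.
J1: ends 12:30pm at or before J7 starts 6:00pm → clear.
J3: ends 2:00pm at or before J7 starts 6:00pm → clear.
J4: ends 4:30pm at or before J7 starts 6:00pm → clear.
J5: ends 3:00pm at or before J7 starts 6:00pm → clear.
J6: ends 6:00pm at or before J7 starts 6:00pm → clear.

Yes — the slot is free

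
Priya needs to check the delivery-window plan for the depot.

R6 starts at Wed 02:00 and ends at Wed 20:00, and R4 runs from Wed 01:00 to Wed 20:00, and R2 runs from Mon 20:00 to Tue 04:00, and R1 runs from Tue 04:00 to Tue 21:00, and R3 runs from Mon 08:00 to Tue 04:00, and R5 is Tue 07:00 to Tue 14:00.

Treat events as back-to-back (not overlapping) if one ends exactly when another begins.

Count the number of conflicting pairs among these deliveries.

Sorted by start: R3, R2, R1, R5, R4, R6.
R2 starts before R3 ends → R3 and R2 overlap.
R1 starts exactly when R3 ends (back-to-back, no overlap); R3 is clear from here.
R1 starts exactly when R2 ends (back-to-back, no overlap); R2 is clear from here.
R5 starts before R1 ends → R1 and R5 overlap.
R4 starts after R1 ends; R1 is clear from here.
R4 starts after R5 ends; R5 is clear from here.
R6 starts before R4 ends → R4 and R6 overlap.
Overlapping pairs: R1 & R5, R2 & R3, R4 & R6 — 3 in total.

3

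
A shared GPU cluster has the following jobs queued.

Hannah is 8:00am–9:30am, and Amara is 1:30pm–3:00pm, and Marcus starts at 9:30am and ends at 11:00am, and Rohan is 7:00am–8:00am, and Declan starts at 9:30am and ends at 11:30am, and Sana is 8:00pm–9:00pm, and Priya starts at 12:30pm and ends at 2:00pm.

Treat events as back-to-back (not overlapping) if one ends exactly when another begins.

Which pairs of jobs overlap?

Amara & Priya, Declan & Marcus

Two intervals overlap when each starts before the other ends.
Sorted by start: Rohan, Hannah, Declan, Marcus, Priya, Amara, Sana.
Hannah starts exactly when Rohan ends (back-to-back, no overlap) — done with Rohan.
Declan starts exactly when Hannah ends (back-to-back, no overlap) — done with Hannah.
Marcus starts before Declan ends → Declan and Marcus overlap.
Priya starts after Declan ends — done with Declan.
Priya starts after Marcus ends — done with Marcus.
Amara starts before Priya ends → Priya and Amara overlap.
Sana starts after Priya ends.
Sana starts after Amara ends.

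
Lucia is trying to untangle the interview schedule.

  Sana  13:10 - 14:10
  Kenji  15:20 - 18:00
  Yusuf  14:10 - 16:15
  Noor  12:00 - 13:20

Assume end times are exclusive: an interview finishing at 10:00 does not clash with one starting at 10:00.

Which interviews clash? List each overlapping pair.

Kenji & Yusuf, Noor & Sana

Two intervals overlap when each starts before the other ends.
Sorted by start: Noor, Sana, Yusuf, Kenji.
Sana starts before Noor ends → Noor and Sana overlap.
Yusuf starts after Noor ends, so nothing later overlaps Noor either.
Yusuf starts exactly when Sana ends (back-to-back, no overlap), so nothing later overlaps Sana either.
Kenji starts before Yusuf ends → Yusuf and Kenji overlap.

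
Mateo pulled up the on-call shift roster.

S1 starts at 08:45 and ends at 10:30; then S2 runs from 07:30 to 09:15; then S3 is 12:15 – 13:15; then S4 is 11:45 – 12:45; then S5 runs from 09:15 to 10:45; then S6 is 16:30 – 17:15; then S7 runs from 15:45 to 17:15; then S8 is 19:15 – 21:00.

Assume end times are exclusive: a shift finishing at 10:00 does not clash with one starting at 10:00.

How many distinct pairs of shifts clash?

4

Sorted by start: S2, S1, S5, S4, S3, S7, S6, S8.
S1 starts before S2 ends → S2 and S1 overlap.
S5 starts exactly when S2 ends (back-to-back, no overlap) — done with S2.
S5 starts before S1 ends → S1 and S5 overlap.
S4 starts after S1 ends — done with S1.
S4 starts after S5 ends — done with S5.
S3 starts before S4 ends → S4 and S3 overlap.
S7 starts after S4 ends — done with S4.
S7 starts after S3 ends — done with S3.
S6 starts before S7 ends → S7 and S6 overlap.
S8 starts after S7 ends.
S8 starts after S6 ends.
Overlapping pairs: S1 & S2, S1 & S5, S3 & S4, S6 & S7 — 4 in total.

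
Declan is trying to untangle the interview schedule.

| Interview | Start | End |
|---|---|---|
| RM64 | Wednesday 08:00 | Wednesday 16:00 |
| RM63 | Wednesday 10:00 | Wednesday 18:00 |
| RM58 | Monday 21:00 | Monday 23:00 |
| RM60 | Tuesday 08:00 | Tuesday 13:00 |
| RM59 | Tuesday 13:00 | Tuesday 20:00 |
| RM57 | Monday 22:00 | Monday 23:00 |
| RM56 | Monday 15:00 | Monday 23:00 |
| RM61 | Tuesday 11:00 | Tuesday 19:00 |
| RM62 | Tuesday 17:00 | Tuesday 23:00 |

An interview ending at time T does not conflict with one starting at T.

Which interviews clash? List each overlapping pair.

Check each pair: they overlap iff neither finishes before the other starts.
Sorted by start: RM56, RM58, RM57, RM60, RM61, RM59, RM62, RM64, RM63.
RM58 starts before RM56 ends → RM56 and RM58 overlap.
RM57 starts before RM56 ends → RM56 and RM57 overlap.
RM60 starts after RM56 ends; RM56 is clear from here.
RM57 starts before RM58 ends → RM58 and RM57 overlap.
RM60 starts after RM58 ends; RM58 is clear from here.
RM60 starts after RM57 ends; RM57 is clear from here.
RM61 starts before RM60 ends → RM60 and RM61 overlap.
RM59 starts exactly when RM60 ends (back-to-back, no overlap); RM60 is clear from here.
RM59 starts before RM61 ends → RM61 and RM59 overlap.
RM62 starts before RM61 ends → RM61 and RM62 overlap.
RM64 starts after RM61 ends; RM61 is clear from here.
RM62 starts before RM59 ends → RM59 and RM62 overlap.
RM64 starts after RM59 ends; RM59 is clear from here.
RM64 starts after RM62 ends; RM62 is clear from here.
RM63 starts before RM64 ends → RM64 and RM63 overlap.

RM56 & RM57, RM56 & RM58, RM57 & RM58, RM59 & RM61, RM59 & RM62, RM60 & RM61, RM61 & RM62, RM63 & RM64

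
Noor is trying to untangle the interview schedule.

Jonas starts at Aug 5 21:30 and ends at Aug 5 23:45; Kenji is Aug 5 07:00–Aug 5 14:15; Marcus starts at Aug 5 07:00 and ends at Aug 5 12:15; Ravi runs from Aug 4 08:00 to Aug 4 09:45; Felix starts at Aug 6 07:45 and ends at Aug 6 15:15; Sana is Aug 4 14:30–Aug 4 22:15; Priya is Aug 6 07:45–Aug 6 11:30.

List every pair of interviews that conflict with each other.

Sorted by start: Ravi, Sana, Kenji, Marcus, Jonas, Felix, Priya.
Sana starts after Ravi ends — done with Ravi.
Kenji starts after Sana ends — done with Sana.
Marcus starts before Kenji ends → Kenji and Marcus overlap.
Jonas starts after Kenji ends — done with Kenji.
Jonas starts after Marcus ends — done with Marcus.
Felix starts after Jonas ends — done with Jonas.
Priya starts before Felix ends → Felix and Priya overlap.

Felix & Priya, Kenji & Marcus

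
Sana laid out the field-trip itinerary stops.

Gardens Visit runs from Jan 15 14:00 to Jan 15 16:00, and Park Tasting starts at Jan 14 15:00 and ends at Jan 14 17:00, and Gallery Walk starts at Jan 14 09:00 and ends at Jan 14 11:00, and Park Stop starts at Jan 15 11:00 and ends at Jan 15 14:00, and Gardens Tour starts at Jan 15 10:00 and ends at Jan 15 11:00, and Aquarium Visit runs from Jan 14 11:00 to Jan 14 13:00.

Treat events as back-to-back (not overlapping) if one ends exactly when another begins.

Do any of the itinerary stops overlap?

Two intervals overlap when each starts before the other ends.
Sorted by start: Gallery Walk, Aquarium Visit, Park Tasting, Gardens Tour, Park Stop, Gardens Visit.
Aquarium Visit starts exactly when Gallery Walk ends (back-to-back, no overlap) — done with Gallery Walk.
Park Tasting starts after Aquarium Visit ends — done with Aquarium Visit.
Gardens Tour starts after Park Tasting ends — done with Park Tasting.
Park Stop starts exactly when Gardens Tour ends (back-to-back, no overlap) — done with Gardens Tour.
Gardens Visit starts exactly when Park Stop ends (back-to-back, no overlap).
Every pair is clear; the schedule has no overlaps.

No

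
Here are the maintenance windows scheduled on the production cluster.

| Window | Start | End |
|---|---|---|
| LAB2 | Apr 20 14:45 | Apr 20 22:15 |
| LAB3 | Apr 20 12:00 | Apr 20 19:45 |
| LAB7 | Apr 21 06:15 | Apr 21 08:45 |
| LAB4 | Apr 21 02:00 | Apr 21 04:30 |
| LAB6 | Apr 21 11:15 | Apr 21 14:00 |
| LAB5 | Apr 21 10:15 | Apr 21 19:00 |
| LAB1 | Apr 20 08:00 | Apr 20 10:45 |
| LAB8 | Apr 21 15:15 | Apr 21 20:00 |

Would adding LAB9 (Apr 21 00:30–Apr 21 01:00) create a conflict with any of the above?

LAB1: ends Apr 20 10:45 at or before LAB9 starts Apr 21 00:30 → clear.
LAB3: ends Apr 20 19:45 at or before LAB9 starts Apr 21 00:30 → clear.
LAB2: ends Apr 20 22:15 at or before LAB9 starts Apr 21 00:30 → clear.
LAB4: starts Apr 21 02:00 at or after LAB9 ends Apr 21 01:00 → clear.
LAB7: starts Apr 21 06:15 at or after LAB9 ends Apr 21 01:00 → clear.
LAB5: starts Apr 21 10:15 at or after LAB9 ends Apr 21 01:00 → clear.
LAB6: starts Apr 21 11:15 at or after LAB9 ends Apr 21 01:00 → clear.
LAB8: starts Apr 21 15:15 at or after LAB9 ends Apr 21 01:00 → clear.

No — it doesn't clash with anything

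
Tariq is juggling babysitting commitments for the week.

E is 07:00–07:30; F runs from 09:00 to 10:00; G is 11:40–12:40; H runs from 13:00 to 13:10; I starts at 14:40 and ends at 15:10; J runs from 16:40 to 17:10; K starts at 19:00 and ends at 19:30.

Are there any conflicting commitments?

Sorted by start: E, F, G, H, I, J, K.
F starts after E ends, so E has no further overlaps.
G starts after F ends, so F has no further overlaps.
H starts after G ends, so G has no further overlaps.
I starts after H ends, so H has no further overlaps.
J starts after I ends, so I has no further overlaps.
K starts after J ends.
Every pair is clear; the schedule has no overlaps.

No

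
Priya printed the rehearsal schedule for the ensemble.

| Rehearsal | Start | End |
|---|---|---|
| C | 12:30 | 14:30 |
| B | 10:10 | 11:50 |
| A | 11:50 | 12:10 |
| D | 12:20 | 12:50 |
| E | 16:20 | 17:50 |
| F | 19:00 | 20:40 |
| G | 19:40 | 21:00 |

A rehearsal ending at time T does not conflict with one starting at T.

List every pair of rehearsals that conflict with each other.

C & D, F & G

Sorted by start: B, A, D, C, E, F, G.
A starts exactly when B ends (back-to-back, no overlap), so B has no further overlaps.
D starts after A ends, so A has no further overlaps.
C starts before D ends → D and C overlap.
E starts after D ends, so D has no further overlaps.
E starts after C ends, so C has no further overlaps.
F starts after E ends, so E has no further overlaps.
G starts before F ends → F and G overlap.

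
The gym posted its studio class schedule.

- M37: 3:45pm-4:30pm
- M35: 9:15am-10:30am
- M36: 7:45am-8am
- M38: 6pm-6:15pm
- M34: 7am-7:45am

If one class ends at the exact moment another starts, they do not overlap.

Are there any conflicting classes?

Sorted by start: M34, M36, M35, M37, M38.
M36 starts exactly when M34 ends (back-to-back, no overlap) — done with M34.
M35 starts after M36 ends — done with M36.
M37 starts after M35 ends — done with M35.
M38 starts after M37 ends.
Every pair is clear; the schedule has no overlaps.

No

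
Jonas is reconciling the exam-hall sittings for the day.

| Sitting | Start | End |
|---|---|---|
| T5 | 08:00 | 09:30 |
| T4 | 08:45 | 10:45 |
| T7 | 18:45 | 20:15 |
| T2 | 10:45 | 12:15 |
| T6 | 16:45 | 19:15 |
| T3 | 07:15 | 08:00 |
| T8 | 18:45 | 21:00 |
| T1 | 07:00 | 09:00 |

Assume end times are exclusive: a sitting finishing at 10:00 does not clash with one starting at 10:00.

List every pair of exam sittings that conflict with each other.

Sorted by start: T1, T3, T5, T4, T2, T6, T7, T8.
T3 starts before T1 ends → T1 and T3 overlap.
T5 starts before T1 ends → T1 and T5 overlap.
T4 starts before T1 ends → T1 and T4 overlap.
T2 starts after T1 ends, so nothing later overlaps T1 either.
T5 starts exactly when T3 ends (back-to-back, no overlap), so nothing later overlaps T3 either.
T4 starts before T5 ends → T5 and T4 overlap.
T2 starts after T5 ends, so nothing later overlaps T5 either.
T2 starts exactly when T4 ends (back-to-back, no overlap), so nothing later overlaps T4 either.
T6 starts after T2 ends, so nothing later overlaps T2 either.
T7 starts before T6 ends → T6 and T7 overlap.
T8 starts before T6 ends → T6 and T8 overlap.
T8 starts before T7 ends → T7 and T8 overlap.

T1 & T3, T1 & T4, T1 & T5, T4 & T5, T6 & T7, T6 & T8, T7 & T8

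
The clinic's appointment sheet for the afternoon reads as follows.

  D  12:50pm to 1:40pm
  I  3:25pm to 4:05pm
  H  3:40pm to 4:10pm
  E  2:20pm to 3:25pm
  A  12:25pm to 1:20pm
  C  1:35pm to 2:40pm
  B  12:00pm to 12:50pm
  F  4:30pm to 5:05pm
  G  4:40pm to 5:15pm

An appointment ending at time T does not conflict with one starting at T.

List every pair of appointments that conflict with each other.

Two intervals overlap when each starts before the other ends.
Sorted by start: B, A, D, C, E, I, H, F, G.
A starts before B ends → B and A overlap.
D starts exactly when B ends (back-to-back, no overlap); B is clear from here.
D starts before A ends → A and D overlap.
C starts after A ends; A is clear from here.
C starts before D ends → D and C overlap.
E starts after D ends; D is clear from here.
E starts before C ends → C and E overlap.
I starts after C ends; C is clear from here.
I starts exactly when E ends (back-to-back, no overlap); E is clear from here.
H starts before I ends → I and H overlap.
F starts after I ends; I is clear from here.
F starts after H ends; H is clear from here.
G starts before F ends → F and G overlap.

A & B, A & D, C & D, C & E, F & G, H & I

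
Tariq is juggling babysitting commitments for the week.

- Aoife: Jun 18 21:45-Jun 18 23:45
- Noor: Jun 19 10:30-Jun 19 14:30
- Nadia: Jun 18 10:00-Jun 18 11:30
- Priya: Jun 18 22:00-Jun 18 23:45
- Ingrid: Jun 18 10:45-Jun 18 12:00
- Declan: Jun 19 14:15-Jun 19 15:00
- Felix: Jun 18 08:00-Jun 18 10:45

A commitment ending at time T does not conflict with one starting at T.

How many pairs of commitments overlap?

4

Sorted by start: Felix, Nadia, Ingrid, Aoife, Priya, Noor, Declan.
Nadia starts before Felix ends → Felix and Nadia overlap.
Ingrid starts exactly when Felix ends (back-to-back, no overlap) — done with Felix.
Ingrid starts before Nadia ends → Nadia and Ingrid overlap.
Aoife starts after Nadia ends — done with Nadia.
Aoife starts after Ingrid ends — done with Ingrid.
Priya starts before Aoife ends → Aoife and Priya overlap.
Noor starts after Aoife ends — done with Aoife.
Noor starts after Priya ends — done with Priya.
Declan starts before Noor ends → Noor and Declan overlap.
Overlapping pairs: Aoife & Priya, Declan & Noor, Felix & Nadia, Ingrid & Nadia — 4 in total.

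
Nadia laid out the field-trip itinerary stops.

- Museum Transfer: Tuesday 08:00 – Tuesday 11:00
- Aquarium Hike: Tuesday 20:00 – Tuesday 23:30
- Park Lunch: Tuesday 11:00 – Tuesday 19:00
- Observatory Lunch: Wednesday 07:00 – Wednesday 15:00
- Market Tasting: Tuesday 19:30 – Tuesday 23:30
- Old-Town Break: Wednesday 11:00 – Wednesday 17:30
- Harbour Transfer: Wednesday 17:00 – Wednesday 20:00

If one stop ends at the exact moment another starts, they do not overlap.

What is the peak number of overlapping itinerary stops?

Sweep the timeline, counting +1 at each start and −1 at each end (ends before starts at a tie):
Tuesday 08:00 start Museum Transfer → 1
Tuesday 11:00 end Museum Transfer → 0
Tuesday 11:00 start Park Lunch → 1
Tuesday 19:00 end Park Lunch → 0
Tuesday 19:30 start Market Tasting → 1
Tuesday 20:00 start Aquarium Hike → 2
Tuesday 23:30 end Aquarium Hike → 1
Tuesday 23:30 end Market Tasting → 0
Wednesday 07:00 start Observatory Lunch → 1
Wednesday 11:00 start Old-Town Break → 2
Wednesday 15:00 end Observatory Lunch → 1
Wednesday 17:00 start Harbour Transfer → 2
Wednesday 17:30 end Old-Town Break → 1
Wednesday 20:00 end Harbour Transfer → 0
Peak is 2, at Tuesday 20:00 (Aquarium Hike, Market Tasting).

2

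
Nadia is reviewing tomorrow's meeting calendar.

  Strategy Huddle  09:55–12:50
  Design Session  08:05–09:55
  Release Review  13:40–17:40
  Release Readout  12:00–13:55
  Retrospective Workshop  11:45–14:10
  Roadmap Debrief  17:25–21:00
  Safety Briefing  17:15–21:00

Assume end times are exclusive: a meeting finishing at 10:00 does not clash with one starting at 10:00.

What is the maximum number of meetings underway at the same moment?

Sort all start/end points and keep a running count:
08:05 start Design Session → 1
09:55 end Design Session → 0
09:55 start Strategy Huddle → 1
11:45 start Retrospective Workshop → 2
12:00 start Release Readout → 3
12:50 end Strategy Huddle → 2
13:40 start Release Review → 3
13:55 end Release Readout → 2
14:10 end Retrospective Workshop → 1
17:15 start Safety Briefing → 2
17:25 start Roadmap Debrief → 3
17:40 end Release Review → 2
21:00 end Roadmap Debrief → 1
21:00 end Safety Briefing → 0
Peak is 3, at 12:00 (Release Readout, Retrospective Workshop, Strategy Huddle).

3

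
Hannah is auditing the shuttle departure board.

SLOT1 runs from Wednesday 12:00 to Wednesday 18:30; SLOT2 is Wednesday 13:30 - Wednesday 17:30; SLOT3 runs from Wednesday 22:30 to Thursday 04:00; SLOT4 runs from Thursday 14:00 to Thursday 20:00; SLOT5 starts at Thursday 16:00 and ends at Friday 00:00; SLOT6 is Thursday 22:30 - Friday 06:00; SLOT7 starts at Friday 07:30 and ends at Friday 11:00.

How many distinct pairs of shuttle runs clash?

Two intervals overlap when each starts before the other ends.
Sorted by start: SLOT1, SLOT2, SLOT3, SLOT4, SLOT5, SLOT6, SLOT7.
SLOT2 starts before SLOT1 ends → SLOT1 and SLOT2 overlap.
SLOT3 starts after SLOT1 ends — done with SLOT1.
SLOT3 starts after SLOT2 ends — done with SLOT2.
SLOT4 starts after SLOT3 ends — done with SLOT3.
SLOT5 starts before SLOT4 ends → SLOT4 and SLOT5 overlap.
SLOT6 starts after SLOT4 ends — done with SLOT4.
SLOT6 starts before SLOT5 ends → SLOT5 and SLOT6 overlap.
SLOT7 starts after SLOT5 ends.
SLOT7 starts after SLOT6 ends.
Overlapping pairs: SLOT1 & SLOT2, SLOT4 & SLOT5, SLOT5 & SLOT6 — 3 in total.

3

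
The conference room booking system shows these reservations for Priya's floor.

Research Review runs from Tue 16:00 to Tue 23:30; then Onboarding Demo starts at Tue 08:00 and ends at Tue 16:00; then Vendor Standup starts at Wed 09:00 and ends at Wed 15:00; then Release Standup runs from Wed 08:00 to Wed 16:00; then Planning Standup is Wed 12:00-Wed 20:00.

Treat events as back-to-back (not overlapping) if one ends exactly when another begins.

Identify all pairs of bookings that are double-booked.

Planning Standup & Release Standup, Planning Standup & Vendor Standup, Release Standup & Vendor Standup

Sorted by start: Onboarding Demo, Research Review, Release Standup, Vendor Standup, Planning Standup.
Research Review starts exactly when Onboarding Demo ends (back-to-back, no overlap) — done with Onboarding Demo.
Release Standup starts after Research Review ends — done with Research Review.
Vendor Standup starts before Release Standup ends → Release Standup and Vendor Standup overlap.
Planning Standup starts before Release Standup ends → Release Standup and Planning Standup overlap.
Planning Standup starts before Vendor Standup ends → Vendor Standup and Planning Standup overlap.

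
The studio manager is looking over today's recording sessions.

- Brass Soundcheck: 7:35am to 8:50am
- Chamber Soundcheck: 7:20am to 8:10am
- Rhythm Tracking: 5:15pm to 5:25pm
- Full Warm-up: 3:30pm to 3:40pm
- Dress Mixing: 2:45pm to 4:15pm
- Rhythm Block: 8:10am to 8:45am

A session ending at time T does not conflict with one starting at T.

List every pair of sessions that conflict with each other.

Sorted by start: Chamber Soundcheck, Brass Soundcheck, Rhythm Block, Dress Mixing, Full Warm-up, Rhythm Tracking.
Brass Soundcheck starts before Chamber Soundcheck ends → Chamber Soundcheck and Brass Soundcheck overlap.
Rhythm Block starts exactly when Chamber Soundcheck ends (back-to-back, no overlap), so nothing later overlaps Chamber Soundcheck either.
Rhythm Block starts before Brass Soundcheck ends → Brass Soundcheck and Rhythm Block overlap.
Dress Mixing starts after Brass Soundcheck ends, so nothing later overlaps Brass Soundcheck either.
Dress Mixing starts after Rhythm Block ends, so nothing later overlaps Rhythm Block either.
Full Warm-up starts before Dress Mixing ends → Dress Mixing and Full Warm-up overlap.
Rhythm Tracking starts after Dress Mixing ends.
Rhythm Tracking starts after Full Warm-up ends.

Brass Soundcheck & Chamber Soundcheck, Brass Soundcheck & Rhythm Block, Dress Mixing & Full Warm-up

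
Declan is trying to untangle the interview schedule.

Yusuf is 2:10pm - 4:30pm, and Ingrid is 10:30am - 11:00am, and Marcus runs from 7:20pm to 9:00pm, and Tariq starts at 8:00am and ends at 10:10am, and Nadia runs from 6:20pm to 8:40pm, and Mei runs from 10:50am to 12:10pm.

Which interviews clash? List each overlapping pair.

Sorted by start: Tariq, Ingrid, Mei, Yusuf, Nadia, Marcus.
Ingrid starts after Tariq ends, so nothing later overlaps Tariq either.
Mei starts before Ingrid ends → Ingrid and Mei overlap.
Yusuf starts after Ingrid ends, so nothing later overlaps Ingrid either.
Yusuf starts after Mei ends, so nothing later overlaps Mei either.
Nadia starts after Yusuf ends, so nothing later overlaps Yusuf either.
Marcus starts before Nadia ends → Nadia and Marcus overlap.

Ingrid & Mei, Marcus & Nadia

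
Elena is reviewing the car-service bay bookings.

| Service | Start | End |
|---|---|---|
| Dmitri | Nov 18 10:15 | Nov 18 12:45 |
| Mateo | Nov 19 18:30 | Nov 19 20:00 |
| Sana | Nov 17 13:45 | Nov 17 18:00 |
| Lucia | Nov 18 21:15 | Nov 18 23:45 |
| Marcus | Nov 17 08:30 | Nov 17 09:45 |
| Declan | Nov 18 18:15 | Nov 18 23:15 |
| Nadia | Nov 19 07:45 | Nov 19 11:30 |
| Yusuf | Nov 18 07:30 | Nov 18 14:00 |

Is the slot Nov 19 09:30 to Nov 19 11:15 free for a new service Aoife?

No — it overlaps Nadia

Marcus: ends Nov 17 09:45 at or before Aoife starts Nov 19 09:30 → clear.
Sana: ends Nov 17 18:00 at or before Aoife starts Nov 19 09:30 → clear.
Yusuf: ends Nov 18 14:00 at or before Aoife starts Nov 19 09:30 → clear.
Dmitri: ends Nov 18 12:45 at or before Aoife starts Nov 19 09:30 → clear.
Declan: ends Nov 18 23:15 at or before Aoife starts Nov 19 09:30 → clear.
Lucia: ends Nov 18 23:45 at or before Aoife starts Nov 19 09:30 → clear.
Nadia: starts Nov 19 07:45 before Aoife ends Nov 19 11:15, and ends Nov 19 11:30 after Aoife starts Nov 19 09:30 → overlap.
Mateo: starts Nov 19 18:30 at or after Aoife ends Nov 19 11:15 → clear.
Aoife overlaps Nadia.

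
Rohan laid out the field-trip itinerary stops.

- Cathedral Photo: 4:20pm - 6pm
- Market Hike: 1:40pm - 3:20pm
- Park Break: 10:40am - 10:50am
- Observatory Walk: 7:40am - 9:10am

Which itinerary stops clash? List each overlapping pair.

no conflicts

Sorted by start: Observatory Walk, Park Break, Market Hike, Cathedral Photo.
Park Break starts after Observatory Walk ends — done with Observatory Walk.
Market Hike starts after Park Break ends — done with Park Break.
Cathedral Photo starts after Market Hike ends.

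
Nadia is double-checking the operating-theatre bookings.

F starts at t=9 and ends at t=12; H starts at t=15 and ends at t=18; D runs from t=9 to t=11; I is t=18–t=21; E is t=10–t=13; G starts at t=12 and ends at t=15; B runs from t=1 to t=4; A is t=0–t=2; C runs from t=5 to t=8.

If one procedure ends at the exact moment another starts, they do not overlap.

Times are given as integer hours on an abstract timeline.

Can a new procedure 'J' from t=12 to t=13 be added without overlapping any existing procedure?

A: ends t=2 at or before J starts t=12 → clear.
B: ends t=4 at or before J starts t=12 → clear.
C: ends t=8 at or before J starts t=12 → clear.
D: ends t=11 at or before J starts t=12 → clear.
F: ends t=12 at or before J starts t=12 → clear.
E: starts t=10 before J ends t=13, and ends t=13 after J starts t=12 → overlap.
G: starts t=12 before J ends t=13, and ends t=15 after J starts t=12 → overlap.
H: starts t=15 at or after J ends t=13 → clear.
I: starts t=18 at or after J ends t=13 → clear.
J overlaps E, G.

No — it overlaps E, G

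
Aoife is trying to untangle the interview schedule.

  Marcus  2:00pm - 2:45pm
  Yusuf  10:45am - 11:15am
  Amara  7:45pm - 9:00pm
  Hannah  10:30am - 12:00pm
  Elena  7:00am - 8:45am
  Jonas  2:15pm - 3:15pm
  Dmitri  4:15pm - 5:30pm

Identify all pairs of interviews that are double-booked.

Hannah & Yusuf, Jonas & Marcus

Two intervals overlap when each starts before the other ends.
Sorted by start: Elena, Hannah, Yusuf, Marcus, Jonas, Dmitri, Amara.
Hannah starts after Elena ends; Elena is clear from here.
Yusuf starts before Hannah ends → Hannah and Yusuf overlap.
Marcus starts after Hannah ends; Hannah is clear from here.
Marcus starts after Yusuf ends; Yusuf is clear from here.
Jonas starts before Marcus ends → Marcus and Jonas overlap.
Dmitri starts after Marcus ends; Marcus is clear from here.
Dmitri starts after Jonas ends; Jonas is clear from here.
Amara starts after Dmitri ends.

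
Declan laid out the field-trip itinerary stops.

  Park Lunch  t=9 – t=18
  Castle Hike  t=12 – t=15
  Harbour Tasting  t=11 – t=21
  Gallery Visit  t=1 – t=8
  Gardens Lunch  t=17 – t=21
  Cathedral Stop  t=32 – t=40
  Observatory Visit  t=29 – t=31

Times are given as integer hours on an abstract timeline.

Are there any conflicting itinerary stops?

Yes

Sorted by start: Gallery Visit, Park Lunch, Harbour Tasting, Castle Hike, Gardens Lunch, Observatory Visit, Cathedral Stop.
Park Lunch starts after Gallery Visit ends; Gallery Visit is clear from here.
Harbour Tasting starts before Park Lunch ends → Park Lunch and Harbour Tasting overlap.
That's a conflict, so the schedule is not conflict-free.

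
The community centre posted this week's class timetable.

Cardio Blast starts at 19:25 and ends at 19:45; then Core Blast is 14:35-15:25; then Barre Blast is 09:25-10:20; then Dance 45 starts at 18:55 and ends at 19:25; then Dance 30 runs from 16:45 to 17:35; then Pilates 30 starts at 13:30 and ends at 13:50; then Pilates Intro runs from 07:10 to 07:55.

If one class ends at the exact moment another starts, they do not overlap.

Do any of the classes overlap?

Sorted by start: Pilates Intro, Barre Blast, Pilates 30, Core Blast, Dance 30, Dance 45, Cardio Blast.
Barre Blast starts after Pilates Intro ends; Pilates Intro is clear from here.
Pilates 30 starts after Barre Blast ends; Barre Blast is clear from here.
Core Blast starts after Pilates 30 ends; Pilates 30 is clear from here.
Dance 30 starts after Core Blast ends; Core Blast is clear from here.
Dance 45 starts after Dance 30 ends; Dance 30 is clear from here.
Cardio Blast starts exactly when Dance 45 ends (back-to-back, no overlap).
Every pair is clear; the schedule has no overlaps.

No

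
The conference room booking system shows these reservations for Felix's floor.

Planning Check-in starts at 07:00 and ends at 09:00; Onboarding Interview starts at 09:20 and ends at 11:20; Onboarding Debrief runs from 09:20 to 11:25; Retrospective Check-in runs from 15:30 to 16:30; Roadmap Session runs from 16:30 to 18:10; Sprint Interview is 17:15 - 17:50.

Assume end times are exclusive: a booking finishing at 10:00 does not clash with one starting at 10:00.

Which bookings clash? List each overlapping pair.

Onboarding Debrief & Onboarding Interview, Roadmap Session & Sprint Interview

Check each pair: they overlap iff neither finishes before the other starts.
Sorted by start: Planning Check-in, Onboarding Interview, Onboarding Debrief, Retrospective Check-in, Roadmap Session, Sprint Interview.
Onboarding Interview starts after Planning Check-in ends, so Planning Check-in has no further overlaps.
Onboarding Debrief starts before Onboarding Interview ends → Onboarding Interview and Onboarding Debrief overlap.
Retrospective Check-in starts after Onboarding Interview ends, so Onboarding Interview has no further overlaps.
Retrospective Check-in starts after Onboarding Debrief ends, so Onboarding Debrief has no further overlaps.
Roadmap Session starts exactly when Retrospective Check-in ends (back-to-back, no overlap), so Retrospective Check-in has no further overlaps.
Sprint Interview starts before Roadmap Session ends → Roadmap Session and Sprint Interview overlap.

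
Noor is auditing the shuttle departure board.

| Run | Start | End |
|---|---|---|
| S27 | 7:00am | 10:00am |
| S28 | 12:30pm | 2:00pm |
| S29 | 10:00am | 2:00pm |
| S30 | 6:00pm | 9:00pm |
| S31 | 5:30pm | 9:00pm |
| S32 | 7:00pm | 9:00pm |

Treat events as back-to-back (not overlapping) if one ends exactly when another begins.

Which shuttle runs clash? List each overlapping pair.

Sorted by start: S27, S29, S28, S31, S30, S32.
S29 starts exactly when S27 ends (back-to-back, no overlap), so nothing later overlaps S27 either.
S28 starts before S29 ends → S29 and S28 overlap.
S31 starts after S29 ends, so nothing later overlaps S29 either.
S31 starts after S28 ends, so nothing later overlaps S28 either.
S30 starts before S31 ends → S31 and S30 overlap.
S32 starts before S31 ends → S31 and S32 overlap.
S32 starts before S30 ends → S30 and S32 overlap.

S28 & S29, S30 & S31, S30 & S32, S31 & S32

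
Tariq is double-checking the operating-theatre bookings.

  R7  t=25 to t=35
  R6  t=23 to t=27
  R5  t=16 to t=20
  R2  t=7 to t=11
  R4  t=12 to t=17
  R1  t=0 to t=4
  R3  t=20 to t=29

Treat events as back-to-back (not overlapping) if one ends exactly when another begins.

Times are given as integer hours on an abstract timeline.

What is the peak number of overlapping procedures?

3

Walk through starts and ends in time order (an end at T is processed before a start at T):
t=0 start R1 → 1
t=4 end R1 → 0
t=7 start R2 → 1
t=11 end R2 → 0
t=12 start R4 → 1
t=16 start R5 → 2
t=17 end R4 → 1
t=20 end R5 → 0
t=20 start R3 → 1
t=23 start R6 → 2
t=25 start R7 → 3
t=27 end R6 → 2
t=29 end R3 → 1
t=35 end R7 → 0
Peak is 3, at t=25 (R3, R6, R7).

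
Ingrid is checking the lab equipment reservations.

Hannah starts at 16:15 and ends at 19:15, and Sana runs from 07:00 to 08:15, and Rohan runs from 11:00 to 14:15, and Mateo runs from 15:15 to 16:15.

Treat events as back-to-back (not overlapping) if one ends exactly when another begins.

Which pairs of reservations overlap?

Two intervals overlap when each starts before the other ends.
Sorted by start: Sana, Rohan, Mateo, Hannah.
Rohan starts after Sana ends — done with Sana.
Mateo starts after Rohan ends — done with Rohan.
Hannah starts exactly when Mateo ends (back-to-back, no overlap).

none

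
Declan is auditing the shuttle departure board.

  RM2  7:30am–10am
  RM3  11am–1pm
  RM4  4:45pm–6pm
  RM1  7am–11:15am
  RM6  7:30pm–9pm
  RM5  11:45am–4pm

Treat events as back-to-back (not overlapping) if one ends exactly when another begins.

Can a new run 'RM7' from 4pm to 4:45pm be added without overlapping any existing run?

Yes — the slot is free

RM1: ends 11:15am at or before RM7 starts 4pm → clear.
RM2: ends 10am at or before RM7 starts 4pm → clear.
RM3: ends 1pm at or before RM7 starts 4pm → clear.
RM5: ends 4pm at or before RM7 starts 4pm → clear.
RM4: starts 4:45pm at or after RM7 ends 4:45pm → clear.
RM6: starts 7:30pm at or after RM7 ends 4:45pm → clear.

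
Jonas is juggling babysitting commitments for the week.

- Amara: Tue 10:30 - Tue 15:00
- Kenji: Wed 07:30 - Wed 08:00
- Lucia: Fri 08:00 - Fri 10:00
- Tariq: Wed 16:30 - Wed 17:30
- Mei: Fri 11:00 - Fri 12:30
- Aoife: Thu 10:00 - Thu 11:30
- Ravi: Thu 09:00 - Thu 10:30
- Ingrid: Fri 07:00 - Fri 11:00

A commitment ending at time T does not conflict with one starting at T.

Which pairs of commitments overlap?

Aoife & Ravi, Ingrid & Lucia

Sorted by start: Amara, Kenji, Tariq, Ravi, Aoife, Ingrid, Lucia, Mei.
Kenji starts after Amara ends, so Amara has no further overlaps.
Tariq starts after Kenji ends, so Kenji has no further overlaps.
Ravi starts after Tariq ends, so Tariq has no further overlaps.
Aoife starts before Ravi ends → Ravi and Aoife overlap.
Ingrid starts after Ravi ends, so Ravi has no further overlaps.
Ingrid starts after Aoife ends, so Aoife has no further overlaps.
Lucia starts before Ingrid ends → Ingrid and Lucia overlap.
Mei starts exactly when Ingrid ends (back-to-back, no overlap).
Mei starts after Lucia ends.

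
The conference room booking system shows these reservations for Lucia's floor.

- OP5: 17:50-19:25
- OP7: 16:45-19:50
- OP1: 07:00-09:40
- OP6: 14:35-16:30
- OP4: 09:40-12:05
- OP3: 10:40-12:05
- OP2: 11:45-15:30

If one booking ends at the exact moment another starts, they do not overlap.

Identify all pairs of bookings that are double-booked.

OP2 & OP3, OP2 & OP4, OP2 & OP6, OP3 & OP4, OP5 & OP7

Sorted by start: OP1, OP4, OP3, OP2, OP6, OP7, OP5.
OP4 starts exactly when OP1 ends (back-to-back, no overlap), so nothing later overlaps OP1 either.
OP3 starts before OP4 ends → OP4 and OP3 overlap.
OP2 starts before OP4 ends → OP4 and OP2 overlap.
OP6 starts after OP4 ends, so nothing later overlaps OP4 either.
OP2 starts before OP3 ends → OP3 and OP2 overlap.
OP6 starts after OP3 ends, so nothing later overlaps OP3 either.
OP6 starts before OP2 ends → OP2 and OP6 overlap.
OP7 starts after OP2 ends, so nothing later overlaps OP2 either.
OP7 starts after OP6 ends, so nothing later overlaps OP6 either.
OP5 starts before OP7 ends → OP7 and OP5 overlap.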